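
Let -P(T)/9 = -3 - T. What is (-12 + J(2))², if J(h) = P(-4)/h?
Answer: 1089/4 ≈ 272.25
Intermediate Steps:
P(T) = 27 + 9*T (P(T) = -9*(-3 - T) = 27 + 9*T)
J(h) = -9/h (J(h) = (27 + 9*(-4))/h = (27 - 36)/h = -9/h)
(-12 + J(2))² = (-12 - 9/2)² = (-33/2)² = 1089/4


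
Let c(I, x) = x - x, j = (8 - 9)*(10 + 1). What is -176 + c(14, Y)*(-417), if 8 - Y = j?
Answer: -176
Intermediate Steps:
j = -11 (j = -1*11 = -11)
Y = 19 (Y = 8 - 1*(-11) = 8 + 11 = 19)
c(I, x) = 0
-176 + c(14, Y)*(-417) = -176 + 0*(-417) = -176 + 0 = -176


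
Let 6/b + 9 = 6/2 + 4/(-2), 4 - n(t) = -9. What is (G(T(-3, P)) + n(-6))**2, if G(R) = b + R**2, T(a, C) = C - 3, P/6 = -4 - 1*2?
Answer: 37613689/16 ≈ 2.3509e+6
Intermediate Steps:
P = -36 (P = 6*(-4 - 1*2) = 6*(-4 - 2) = 6*(-6) = -36)
n(t) = 13 (n(t) = 4 - 1*(-9) = 4 + 9 = 13)
T(a, C) = -3 + C
b = -3/4 (b = 6/(-9 + (6/2 + 4/(-2))) = 6/(-9 + (6*(1/2) + 4*(-1/2))) = 6/(-9 + (3 - 2)) = 6/(-9 + 1) = 6/(-8) = 6*(-1/8) = -3/4 ≈ -0.75000)
G(R) = -3/4 + R**2
(G(T(-3, P)) + n(-6))**2 = ((-3/4 + (-3 - 36)**2) + 13)**2 = ((-3/4 + (-39)**2) + 13)**2 = ((-3/4 + 1521) + 13)**2 = (6081/4 + 13)**2 = (6133/4)**2 = 37613689/16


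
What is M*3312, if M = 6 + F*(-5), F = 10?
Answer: -145728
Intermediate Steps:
M = -44 (M = 6 + 10*(-5) = 6 - 50 = -44)
M*3312 = -44*3312 = -145728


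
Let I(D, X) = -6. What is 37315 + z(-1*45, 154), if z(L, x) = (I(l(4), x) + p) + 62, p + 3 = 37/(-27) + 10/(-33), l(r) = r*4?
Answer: 11097799/297 ≈ 37366.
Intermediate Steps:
l(r) = 4*r
p = -1388/297 (p = -3 + (37/(-27) + 10/(-33)) = -3 + (37*(-1/27) + 10*(-1/33)) = -3 + (-37/27 - 10/33) = -3 - 497/297 = -1388/297 ≈ -4.6734)
z(L, x) = 15244/297 (z(L, x) = (-6 - 1388/297) + 62 = -3170/297 + 62 = 15244/297)
37315 + z(-1*45, 154) = 37315 + 15244/297 = 11097799/297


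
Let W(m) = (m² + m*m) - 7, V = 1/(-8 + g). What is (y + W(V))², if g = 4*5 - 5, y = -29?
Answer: 3104644/2401 ≈ 1293.1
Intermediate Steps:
g = 15 (g = 20 - 5 = 15)
V = ⅐ (V = 1/(-8 + 15) = 1/7 = ⅐ ≈ 0.14286)
W(m) = -7 + 2*m² (W(m) = (m² + m²) - 7 = 2*m² - 7 = -7 + 2*m²)
(y + W(V))² = (-29 + (-7 + 2*(⅐)²))² = (-29 + (-7 + 2*(1/49)))² = (-29 + (-7 + 2/49))² = (-29 - 341/49)² = (-1762/49)² = 3104644/2401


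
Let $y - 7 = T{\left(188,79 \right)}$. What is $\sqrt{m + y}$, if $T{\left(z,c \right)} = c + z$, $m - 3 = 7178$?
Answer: $\sqrt{7455} \approx 86.342$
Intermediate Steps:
$m = 7181$ ($m = 3 + 7178 = 7181$)
$y = 274$ ($y = 7 + \left(79 + 188\right) = 7 + 267 = 274$)
$\sqrt{m + y} = \sqrt{7181 + 274} = \sqrt{7455}$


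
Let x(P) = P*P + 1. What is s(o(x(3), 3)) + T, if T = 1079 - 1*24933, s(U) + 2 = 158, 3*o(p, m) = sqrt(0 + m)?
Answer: -23698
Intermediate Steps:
x(P) = 1 + P**2 (x(P) = P**2 + 1 = 1 + P**2)
o(p, m) = sqrt(m)/3 (o(p, m) = sqrt(0 + m)/3 = sqrt(m)/3)
s(U) = 156 (s(U) = -2 + 158 = 156)
T = -23854 (T = 1079 - 24933 = -23854)
s(o(x(3), 3)) + T = 156 - 23854 = -23698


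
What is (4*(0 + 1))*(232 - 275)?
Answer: -172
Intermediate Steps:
(4*(0 + 1))*(232 - 275) = (4*1)*(-43) = 4*(-43) = -172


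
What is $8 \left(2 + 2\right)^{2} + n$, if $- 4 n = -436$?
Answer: $237$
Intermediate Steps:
$n = 109$ ($n = \left(- \frac{1}{4}\right) \left(-436\right) = 109$)
$8 \left(2 + 2\right)^{2} + n = 8 \left(2 + 2\right)^{2} + 109 = 8 \cdot 4^{2} + 109 = 8 \cdot 16 + 109 = 128 + 109 = 237$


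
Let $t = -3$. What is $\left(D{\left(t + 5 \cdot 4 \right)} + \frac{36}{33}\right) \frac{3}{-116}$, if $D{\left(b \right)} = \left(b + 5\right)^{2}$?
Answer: $- \frac{138}{11} \approx -12.545$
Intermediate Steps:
$D{\left(b \right)} = \left(5 + b\right)^{2}$
$\left(D{\left(t + 5 \cdot 4 \right)} + \frac{36}{33}\right) \frac{3}{-116} = \left(\left(5 + \left(-3 + 5 \cdot 4\right)\right)^{2} + \frac{36}{33}\right) \frac{3}{-116} = \left(\left(5 + \left(-3 + 20\right)\right)^{2} + 36 \cdot \frac{1}{33}\right) 3 \left(- \frac{1}{116}\right) = \left(\left(5 + 17\right)^{2} + \frac{12}{11}\right) \left(- \frac{3}{116}\right) = \left(22^{2} + \frac{12}{11}\right) \left(- \frac{3}{116}\right) = \left(484 + \frac{12}{11}\right) \left(- \frac{3}{116}\right) = \frac{5336}{11} \left(- \frac{3}{116}\right) = - \frac{138}{11}$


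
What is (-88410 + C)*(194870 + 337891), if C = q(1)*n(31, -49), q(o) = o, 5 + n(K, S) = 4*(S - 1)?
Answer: -47210616015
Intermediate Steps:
n(K, S) = -9 + 4*S (n(K, S) = -5 + 4*(S - 1) = -5 + 4*(-1 + S) = -5 + (-4 + 4*S) = -9 + 4*S)
C = -205 (C = 1*(-9 + 4*(-49)) = 1*(-9 - 196) = 1*(-205) = -205)
(-88410 + C)*(194870 + 337891) = (-88410 - 205)*(194870 + 337891) = -88615*532761 = -47210616015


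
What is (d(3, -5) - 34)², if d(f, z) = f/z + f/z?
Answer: 30976/25 ≈ 1239.0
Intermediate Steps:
d(f, z) = 2*f/z
(d(3, -5) - 34)² = (2*3/(-5) - 34)² = (2*3*(-⅕) - 34)² = (-6/5 - 34)² = (-176/5)² = 30976/25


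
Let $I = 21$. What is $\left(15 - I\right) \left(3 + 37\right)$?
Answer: $-240$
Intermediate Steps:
$\left(15 - I\right) \left(3 + 37\right) = \left(15 - 21\right) \left(3 + 37\right) = \left(15 - 21\right) 40 = \left(-6\right) 40 = -240$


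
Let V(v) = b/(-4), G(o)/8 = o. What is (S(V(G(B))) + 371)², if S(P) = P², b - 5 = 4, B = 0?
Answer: 36204289/256 ≈ 1.4142e+5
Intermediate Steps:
b = 9 (b = 5 + 4 = 9)
G(o) = 8*o
V(v) = -9/4 (V(v) = 9/(-4) = 9*(-¼) = -9/4)
(S(V(G(B))) + 371)² = ((-9/4)² + 371)² = (81/16 + 371)² = (6017/16)² = 36204289/256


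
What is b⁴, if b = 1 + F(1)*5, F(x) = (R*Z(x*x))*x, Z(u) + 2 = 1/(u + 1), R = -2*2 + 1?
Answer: 4879681/16 ≈ 3.0498e+5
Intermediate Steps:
R = -3 (R = -4 + 1 = -3)
Z(u) = -2 + 1/(1 + u) (Z(u) = -2 + 1/(u + 1) = -2 + 1/(1 + u))
F(x) = -3*x*(-1 - 2*x²)/(1 + x²) (F(x) = (-3*(-1 - 2*x*x)/(1 + x*x))*x = (-3*(-1 - 2*x²)/(1 + x²))*x = -3*x*(-1 - 2*x²)/(1 + x²))
b = 47/2 (b = 1 + ((3*1 + 6*1³)/(1 + 1²))*5 = 1 + ((3 + 6*1)/(1 + 1))*5 = 1 + ((3 + 6)/2)*5 = 1 + ((½)*9)*5 = 1 + (9/2)*5 = 1 + 45/2 = 47/2 ≈ 23.500)
b⁴ = (47/2)⁴ = 4879681/16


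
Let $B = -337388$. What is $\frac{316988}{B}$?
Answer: $- \frac{79247}{84347} \approx -0.93954$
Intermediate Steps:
$\frac{316988}{B} = \frac{316988}{-337388} = 316988 \left(- \frac{1}{337388}\right) = - \frac{79247}{84347}$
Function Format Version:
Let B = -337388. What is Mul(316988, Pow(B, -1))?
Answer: Rational(-79247, 84347) ≈ -0.93954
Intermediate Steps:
Mul(316988, Pow(B, -1)) = Mul(316988, Pow(-337388, -1)) = Mul(316988, Rational(-1, 337388)) = Rational(-79247, 84347)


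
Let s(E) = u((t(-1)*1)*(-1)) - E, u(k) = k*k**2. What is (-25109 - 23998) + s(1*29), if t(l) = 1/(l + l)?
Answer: -393087/8 ≈ -49136.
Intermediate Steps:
t(l) = 1/(2*l)
u(k) = k**3
s(E) = 1/8 - E (s(E) = ((((1/2)/(-1))*1)*(-1))**3 - E = ((((1/2)*(-1))*1)*(-1))**3 - E = (-1/2*1*(-1))**3 - E = (-1/2*(-1))**3 - E = (1/2)**3 - E = 1/8 - E)
(-25109 - 23998) + s(1*29) = (-25109 - 23998) + (1/8 - 29) = -49107 + (1/8 - 1*29) = -49107 + (1/8 - 29) = -49107 - 231/8 = -393087/8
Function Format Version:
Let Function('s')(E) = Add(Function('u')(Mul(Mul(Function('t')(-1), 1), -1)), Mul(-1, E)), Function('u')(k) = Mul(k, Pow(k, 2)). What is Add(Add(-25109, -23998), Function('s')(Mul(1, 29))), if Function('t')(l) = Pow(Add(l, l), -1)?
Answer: Rational(-393087, 8) ≈ -49136.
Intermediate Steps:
Function('t')(l) = Mul(Rational(1, 2), Pow(l, -1)) (Function('t')(l) = Pow(Mul(2, l), -1) = Mul(Rational(1, 2), Pow(l, -1)))
Function('u')(k) = Pow(k, 3)
Function('s')(E) = Add(Rational(1, 8), Mul(-1, E)) (Function('s')(E) = Add(Pow(Mul(Mul(Mul(Rational(1, 2), Pow(-1, -1)), 1), -1), 3), Mul(-1, E)) = Add(Pow(Mul(Mul(Mul(Rational(1, 2), -1), 1), -1), 3), Mul(-1, E)) = Add(Pow(Mul(Mul(Rational(-1, 2), 1), -1), 3), Mul(-1, E)) = Add(Pow(Mul(Rational(-1, 2), -1), 3), Mul(-1, E)) = Add(Pow(Rational(1, 2), 3), Mul(-1, E)) = Add(Rational(1, 8), Mul(-1, E)))
Add(Add(-25109, -23998), Function('s')(Mul(1, 29))) = Add(Add(-25109, -23998), Add(Rational(1, 8), Mul(-1, Mul(1, 29)))) = Add(-49107, Add(Rational(1, 8), Mul(-1, 29))) = Add(-49107, Add(Rational(1, 8), -29)) = Add(-49107, Rational(-231, 8)) = Rational(-393087, 8)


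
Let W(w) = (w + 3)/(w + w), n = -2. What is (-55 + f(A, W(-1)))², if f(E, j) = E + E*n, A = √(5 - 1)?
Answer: 3249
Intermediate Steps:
W(w) = (3 + w)/(2*w) (W(w) = (3 + w)/((2*w)) = (3 + w)*(1/(2*w)) = (3 + w)/(2*w))
A = 2 (A = √4 = 2)
f(E, j) = -E (f(E, j) = E + E*(-2) = E - 2*E = -E)
(-55 + f(A, W(-1)))² = (-55 - 1*2)² = (-55 - 2)² = (-57)² = 3249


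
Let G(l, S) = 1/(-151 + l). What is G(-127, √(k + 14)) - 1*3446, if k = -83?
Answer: -957989/278 ≈ -3446.0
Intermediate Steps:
G(-127, √(k + 14)) - 1*3446 = 1/(-151 - 127) - 1*3446 = 1/(-278) - 3446 = -1/278 - 3446 = -957989/278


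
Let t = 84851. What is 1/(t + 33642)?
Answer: 1/118493 ≈ 8.4393e-6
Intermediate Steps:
1/(t + 33642) = 1/(84851 + 33642) = 1/118493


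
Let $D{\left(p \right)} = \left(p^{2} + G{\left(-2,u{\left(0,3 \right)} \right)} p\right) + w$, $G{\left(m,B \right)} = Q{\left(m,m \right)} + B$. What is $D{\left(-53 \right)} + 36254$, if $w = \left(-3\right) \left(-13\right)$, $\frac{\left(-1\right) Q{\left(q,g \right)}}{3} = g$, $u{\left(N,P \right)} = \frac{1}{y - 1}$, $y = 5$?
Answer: $\frac{155083}{4} \approx 38771.0$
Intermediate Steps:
$u{\left(N,P \right)} = \frac{1}{4}$ ($u{\left(N,P \right)} = \frac{1}{5 - 1} = \frac{1}{4}$)
$Q{\left(q,g \right)} = - 3 g$
$G{\left(m,B \right)} = B - 3 m$ ($G{\left(m,B \right)} = - 3 m + B = B - 3 m$)
$w = 39$
$D{\left(p \right)} = 39 + p^{2} + \frac{25 p}{4}$ ($D{\left(p \right)} = \left(p^{2} + \left(\frac{1}{4} - -6\right) p\right) + 39 = \left(p^{2} + \left(\frac{1}{4} + 6\right) p\right) + 39 = \left(p^{2} + \frac{25 p}{4}\right) + 39 = 39 + p^{2} + \frac{25 p}{4}$)
$D{\left(-53 \right)} + 36254 = \left(39 + \left(-53\right)^{2} + \frac{25}{4} \left(-53\right)\right) + 36254 = \left(39 + 2809 - \frac{1325}{4}\right) + 36254 = \frac{10067}{4} + 36254 = \frac{155083}{4}$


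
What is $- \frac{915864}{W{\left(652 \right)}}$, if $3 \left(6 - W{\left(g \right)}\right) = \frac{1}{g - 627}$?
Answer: $- \frac{68689800}{449} \approx -1.5298 \cdot 10^{5}$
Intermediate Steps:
$W{\left(g \right)} = 6 - \frac{1}{3 \left(-627 + g\right)}$ ($W{\left(g \right)} = 6 - \frac{1}{3 \left(g - 627\right)} = 6 - \frac{1}{3 \left(-627 + g\right)}$)
$- \frac{915864}{W{\left(652 \right)}} = - \frac{915864}{\frac{1}{3} \frac{1}{-627 + 652} \left(-11287 + 18 \cdot 652\right)} = - \frac{915864}{\frac{1}{3} \cdot \frac{1}{25} \left(-11287 + 11736\right)} = - \frac{915864}{\frac{1}{3} \cdot \frac{1}{25} \cdot 449} = - \frac{915864}{\frac{449}{75}} = \left(-915864\right) \frac{75}{449} = - \frac{68689800}{449}$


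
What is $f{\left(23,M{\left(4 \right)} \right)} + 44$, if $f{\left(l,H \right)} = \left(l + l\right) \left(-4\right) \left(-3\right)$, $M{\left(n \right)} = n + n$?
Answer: $596$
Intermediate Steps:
$M{\left(n \right)} = 2 n$
$f{\left(l,H \right)} = 24 l$ ($f{\left(l,H \right)} = 2 l \left(-4\right) \left(-3\right) = - 8 l \left(-3\right) = 24 l$)
$f{\left(23,M{\left(4 \right)} \right)} + 44 = 24 \cdot 23 + 44 = 552 + 44 = 596$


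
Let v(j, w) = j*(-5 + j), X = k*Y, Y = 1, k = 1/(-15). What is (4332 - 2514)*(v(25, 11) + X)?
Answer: 4544394/5 ≈ 9.0888e+5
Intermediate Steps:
k = -1/15 ≈ -0.066667
X = -1/15 (X = -1/15*1 = -1/15 ≈ -0.066667)
(4332 - 2514)*(v(25, 11) + X) = (4332 - 2514)*(25*(-5 + 25) - 1/15) = 1818*(25*20 - 1/15) = 1818*(500 - 1/15) = 1818*(7499/15) = 4544394/5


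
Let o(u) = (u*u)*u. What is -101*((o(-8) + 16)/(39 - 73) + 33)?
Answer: -81709/17 ≈ -4806.4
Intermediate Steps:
o(u) = u**3 (o(u) = u**2*u = u**3)
-101*((o(-8) + 16)/(39 - 73) + 33) = -101*(((-8)**3 + 16)/(39 - 73) + 33) = -101*((-512 + 16)/(-34) + 33) = -101*(-496*(-1/34) + 33) = -101*(248/17 + 33) = -101*809/17 = -81709/17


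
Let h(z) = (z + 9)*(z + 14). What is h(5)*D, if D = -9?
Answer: -2394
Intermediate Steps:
h(z) = (9 + z)*(14 + z)
h(5)*D = (126 + 5² + 23*5)*(-9) = (126 + 25 + 115)*(-9) = 266*(-9) = -2394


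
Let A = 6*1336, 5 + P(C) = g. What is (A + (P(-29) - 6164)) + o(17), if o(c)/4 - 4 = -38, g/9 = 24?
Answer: 1927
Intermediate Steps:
g = 216 (g = 9*24 = 216)
P(C) = 211 (P(C) = -5 + 216 = 211)
o(c) = -136 (o(c) = 16 + 4*(-38) = 16 - 152 = -136)
A = 8016
(A + (P(-29) - 6164)) + o(17) = (8016 + (211 - 6164)) - 136 = (8016 - 5953) - 136 = 2063 - 136 = 1927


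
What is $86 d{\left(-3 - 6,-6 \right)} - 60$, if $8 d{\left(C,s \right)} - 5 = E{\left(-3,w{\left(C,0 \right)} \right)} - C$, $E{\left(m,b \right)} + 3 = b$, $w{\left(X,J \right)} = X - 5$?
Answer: $- \frac{369}{4} \approx -92.25$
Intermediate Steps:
$w{\left(X,J \right)} = -5 + X$ ($w{\left(X,J \right)} = X - 5 = -5 + X$)
$E{\left(m,b \right)} = -3 + b$
$d{\left(C,s \right)} = - \frac{3}{8}$ ($d{\left(C,s \right)} = \frac{5}{8} + \frac{\left(-3 + \left(-5 + C\right)\right) - C}{8} = \frac{5}{8} + \frac{\left(-8 + C\right) - C}{8} = \frac{5}{8} + \frac{1}{8} \left(-8\right) = \frac{5}{8} - 1 = - \frac{3}{8}$)
$86 d{\left(-3 - 6,-6 \right)} - 60 = 86 \left(- \frac{3}{8}\right) - 60 = - \frac{129}{4} - 60 = - \frac{369}{4}$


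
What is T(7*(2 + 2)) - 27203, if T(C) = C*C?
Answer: -26419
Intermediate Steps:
T(C) = C²
T(7*(2 + 2)) - 27203 = (7*(2 + 2))² - 27203 = (7*4)² - 27203 = 28² - 27203 = 784 - 27203 = -26419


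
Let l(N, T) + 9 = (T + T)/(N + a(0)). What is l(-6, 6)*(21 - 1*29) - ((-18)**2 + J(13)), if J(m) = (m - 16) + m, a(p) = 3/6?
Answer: -2690/11 ≈ -244.55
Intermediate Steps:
a(p) = 1/2 (a(p) = 3*(1/6) = 1/2)
l(N, T) = -9 + 2*T/(1/2 + N) (l(N, T) = -9 + (T + T)/(N + 1/2) = -9 + (2*T)/(1/2 + N) = -9 + 2*T/(1/2 + N))
J(m) = -16 + 2*m (J(m) = (-16 + m) + m = -16 + 2*m)
l(-6, 6)*(21 - 1*29) - ((-18)**2 + J(13)) = ((-9 - 18*(-6) + 4*6)/(1 + 2*(-6)))*(21 - 1*29) - ((-18)**2 + (-16 + 2*13)) = ((-9 + 108 + 24)/(1 - 12))*(21 - 29) - (324 + (-16 + 26)) = (123/(-11))*(-8) - (324 + 10) = -1/11*123*(-8) - 1*334 = -123/11*(-8) - 334 = 984/11 - 334 = -2690/11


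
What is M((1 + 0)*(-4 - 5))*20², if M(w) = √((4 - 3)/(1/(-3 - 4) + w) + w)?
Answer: 50*I*√583 ≈ 1207.3*I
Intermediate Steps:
M(w) = √(w + 1/(-⅐ + w)) (M(w) = √(1/(1/(-7) + w) + w) = √(1/(-⅐ + w) + w) = √(w + 1/(-⅐ + w)))
M((1 + 0)*(-4 - 5))*20² = √((7 + ((1 + 0)*(-4 - 5))*(-1 + 7*((1 + 0)*(-4 - 5))))/(-1 + 7*((1 + 0)*(-4 - 5))))*20² = √((7 + (1*(-9))*(-1 + 7*(1*(-9))))/(-1 + 7*(1*(-9))))*400 = √((7 - 9*(-1 + 7*(-9)))/(-1 + 7*(-9)))*400 = √((7 - 9*(-1 - 63))/(-1 - 63))*400 = √((7 - 9*(-64))/(-64))*400 = √(-(7 + 576)/64)*400 = √(-1/64*583)*400 = √(-583/64)*400 = (I*√583/8)*400 = 50*I*√583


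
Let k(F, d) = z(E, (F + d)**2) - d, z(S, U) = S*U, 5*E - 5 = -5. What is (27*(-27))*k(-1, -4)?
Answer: -2916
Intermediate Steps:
E = 0 (E = 1 + (1/5)*(-5) = 1 - 1 = 0)
k(F, d) = -d (k(F, d) = 0*(F + d)**2 - d = 0 - d = -d)
(27*(-27))*k(-1, -4) = (27*(-27))*(-1*(-4)) = -729*4 = -2916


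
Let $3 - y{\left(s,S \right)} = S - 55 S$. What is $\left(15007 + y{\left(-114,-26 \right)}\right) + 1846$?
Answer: $15452$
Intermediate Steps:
$y{\left(s,S \right)} = 3 + 54 S$ ($y{\left(s,S \right)} = 3 - \left(S - 55 S\right) = 3 - - 54 S = 3 + 54 S$)
$\left(15007 + y{\left(-114,-26 \right)}\right) + 1846 = \left(15007 + \left(3 + 54 \left(-26\right)\right)\right) + 1846 = \left(15007 + \left(3 - 1404\right)\right) + 1846 = \left(15007 - 1401\right) + 1846 = 13606 + 1846 = 15452$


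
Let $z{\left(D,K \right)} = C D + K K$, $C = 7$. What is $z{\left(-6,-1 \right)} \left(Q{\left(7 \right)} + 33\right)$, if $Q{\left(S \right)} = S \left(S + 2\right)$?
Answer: $-3936$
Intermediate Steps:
$z{\left(D,K \right)} = K^{2} + 7 D$ ($z{\left(D,K \right)} = 7 D + K K = 7 D + K^{2} = K^{2} + 7 D$)
$Q{\left(S \right)} = S \left(2 + S\right)$
$z{\left(-6,-1 \right)} \left(Q{\left(7 \right)} + 33\right) = \left(\left(-1\right)^{2} + 7 \left(-6\right)\right) \left(7 \left(2 + 7\right) + 33\right) = \left(1 - 42\right) \left(7 \cdot 9 + 33\right) = - 41 \left(63 + 33\right) = \left(-41\right) 96 = -3936$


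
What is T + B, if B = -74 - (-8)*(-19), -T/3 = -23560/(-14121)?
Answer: -1087342/4707 ≈ -231.01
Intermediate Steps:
T = -23560/4707 (T = -(-70680)/(-14121) = -(-70680)*(-1)/14121 = -3*23560/14121 = -23560/4707 ≈ -5.0053)
B = -226 (B = -74 - 8*19 = -74 - 152 = -226)
T + B = -23560/4707 - 226 = -1087342/4707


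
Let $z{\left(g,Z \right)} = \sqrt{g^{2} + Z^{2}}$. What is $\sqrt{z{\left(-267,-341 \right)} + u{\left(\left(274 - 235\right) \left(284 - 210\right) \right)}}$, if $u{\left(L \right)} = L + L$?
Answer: $\sqrt{5772 + \sqrt{187570}} \approx 78.772$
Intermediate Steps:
$u{\left(L \right)} = 2 L$
$z{\left(g,Z \right)} = \sqrt{Z^{2} + g^{2}}$
$\sqrt{z{\left(-267,-341 \right)} + u{\left(\left(274 - 235\right) \left(284 - 210\right) \right)}} = \sqrt{\sqrt{\left(-341\right)^{2} + \left(-267\right)^{2}} + 2 \left(274 - 235\right) \left(284 - 210\right)} = \sqrt{\sqrt{116281 + 71289} + 2 \cdot 39 \cdot 74} = \sqrt{\sqrt{187570} + 2 \cdot 2886} = \sqrt{\sqrt{187570} + 5772} = \sqrt{5772 + \sqrt{187570}}$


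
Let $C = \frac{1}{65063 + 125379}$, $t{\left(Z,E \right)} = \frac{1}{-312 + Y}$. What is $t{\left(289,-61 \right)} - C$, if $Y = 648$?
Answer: $\frac{13579}{4570608} \approx 0.0029709$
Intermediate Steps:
$t{\left(Z,E \right)} = \frac{1}{336}$ ($t{\left(Z,E \right)} = \frac{1}{-312 + 648} = \frac{1}{336}$)
$C = \frac{1}{190442} \approx 5.2509 \cdot 10^{-6}$
$t{\left(289,-61 \right)} - C = \frac{1}{336} - \frac{1}{190442} = \frac{13579}{4570608}$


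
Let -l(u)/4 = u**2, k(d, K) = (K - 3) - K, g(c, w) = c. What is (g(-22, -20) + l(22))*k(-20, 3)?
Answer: 5874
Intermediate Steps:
k(d, K) = -3 (k(d, K) = (-3 + K) - K = -3)
l(u) = -4*u**2
(g(-22, -20) + l(22))*k(-20, 3) = (-22 - 4*22**2)*(-3) = (-22 - 4*484)*(-3) = (-22 - 1936)*(-3) = -1958*(-3) = 5874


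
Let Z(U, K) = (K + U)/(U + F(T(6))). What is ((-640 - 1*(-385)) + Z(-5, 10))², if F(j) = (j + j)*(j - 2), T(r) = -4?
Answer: 120121600/1849 ≈ 64966.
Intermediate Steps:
F(j) = 2*j*(-2 + j) (F(j) = (2*j)*(-2 + j) = 2*j*(-2 + j))
Z(U, K) = (K + U)/(48 + U) (Z(U, K) = (K + U)/(U + 2*(-4)*(-2 - 4)) = (K + U)/(U + 2*(-4)*(-6)) = (K + U)/(U + 48) = (K + U)/(48 + U))
((-640 - 1*(-385)) + Z(-5, 10))² = ((-640 - 1*(-385)) + (10 - 5)/(48 - 5))² = ((-640 + 385) + 5/43)² = (-255 + (1/43)*5)² = (-255 + 5/43)² = (-10960/43)² = 120121600/1849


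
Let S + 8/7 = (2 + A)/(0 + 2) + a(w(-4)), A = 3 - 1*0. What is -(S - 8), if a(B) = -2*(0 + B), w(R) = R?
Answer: -19/14 ≈ -1.3571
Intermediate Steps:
A = 3 (A = 3 + 0 = 3)
a(B) = -2*B
S = 131/14 (S = -8/7 + ((2 + 3)/(0 + 2) - 2*(-4)) = -8/7 + (5/2 + 8) = -8/7 + 21/2 = 131/14 ≈ 9.3571)
-(S - 8) = -(131/14 - 8) = -1*19/14 = -19/14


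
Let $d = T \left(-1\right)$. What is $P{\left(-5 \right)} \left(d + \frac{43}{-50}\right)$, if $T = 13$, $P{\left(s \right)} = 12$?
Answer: $- \frac{4158}{25} \approx -166.32$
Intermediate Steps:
$d = -13$ ($d = 13 \left(-1\right) = -13$)
$P{\left(-5 \right)} \left(d + \frac{43}{-50}\right) = 12 \left(-13 + \frac{43}{-50}\right) = 12 \left(-13 + 43 \left(- \frac{1}{50}\right)\right) = 12 \left(-13 - \frac{43}{50}\right) = 12 \left(- \frac{693}{50}\right) = - \frac{4158}{25}$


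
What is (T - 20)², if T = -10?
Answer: 900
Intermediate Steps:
(T - 20)² = (-10 - 20)² = (-30)² = 900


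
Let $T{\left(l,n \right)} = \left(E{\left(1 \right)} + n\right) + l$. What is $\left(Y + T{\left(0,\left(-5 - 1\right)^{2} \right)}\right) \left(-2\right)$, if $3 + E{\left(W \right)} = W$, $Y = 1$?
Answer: $-70$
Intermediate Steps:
$E{\left(W \right)} = -3 + W$
$T{\left(l,n \right)} = -2 + l + n$ ($T{\left(l,n \right)} = \left(\left(-3 + 1\right) + n\right) + l = \left(-2 + n\right) + l = -2 + l + n$)
$\left(Y + T{\left(0,\left(-5 - 1\right)^{2} \right)}\right) \left(-2\right) = \left(1 + \left(-2 + 0 + \left(-5 - 1\right)^{2}\right)\right) \left(-2\right) = \left(1 + \left(-2 + 0 + \left(-6\right)^{2}\right)\right) \left(-2\right) = \left(1 + \left(-2 + 0 + 36\right)\right) \left(-2\right) = \left(1 + 34\right) \left(-2\right) = 35 \left(-2\right) = -70$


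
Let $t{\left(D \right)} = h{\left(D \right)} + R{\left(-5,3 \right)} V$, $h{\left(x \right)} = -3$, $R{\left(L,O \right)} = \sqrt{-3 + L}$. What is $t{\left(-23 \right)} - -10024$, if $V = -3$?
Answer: $10021 - 6 i \sqrt{2} \approx 10021.0 - 8.4853 i$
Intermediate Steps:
$t{\left(D \right)} = -3 - 6 i \sqrt{2}$ ($t{\left(D \right)} = -3 + \sqrt{-3 - 5} \left(-3\right) = -3 + \sqrt{-8} \left(-3\right) = -3 + 2 i \sqrt{2} \left(-3\right) = -3 - 6 i \sqrt{2}$)
$t{\left(-23 \right)} - -10024 = \left(-3 - 6 i \sqrt{2}\right) - -10024 = \left(-3 - 6 i \sqrt{2}\right) + 10024 = 10021 - 6 i \sqrt{2}$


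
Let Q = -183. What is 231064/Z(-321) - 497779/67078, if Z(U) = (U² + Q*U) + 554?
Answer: -2968597105/494968562 ≈ -5.9975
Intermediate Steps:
Z(U) = 554 + U² - 183*U (Z(U) = (U² - 183*U) + 554 = 554 + U² - 183*U)
231064/Z(-321) - 497779/67078 = 231064/(554 + (-321)² - 183*(-321)) - 497779/67078 = 231064/(554 + 103041 + 58743) - 497779*1/67078 = 231064/162338 - 497779/67078 = 231064*(1/162338) - 497779/67078 = 115532/81169 - 497779/67078 = -2968597105/494968562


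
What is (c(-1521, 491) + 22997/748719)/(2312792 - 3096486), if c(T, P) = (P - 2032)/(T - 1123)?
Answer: -1214580047/1551410858634984 ≈ -7.8289e-7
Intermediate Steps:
c(T, P) = (-2032 + P)/(-1123 + T)
(c(-1521, 491) + 22997/748719)/(2312792 - 3096486) = ((-2032 + 491)/(-1123 - 1521) + 22997/748719)/(2312792 - 3096486) = (-1541/(-2644) + 22997*(1/748719))/(-783694) = (-1/2644*(-1541) + 22997/748719)*(-1/783694) = (1541/2644 + 22997/748719)*(-1/783694) = (1214580047/1979613036)*(-1/783694) = -1214580047/1551410858634984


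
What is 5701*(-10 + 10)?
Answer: 0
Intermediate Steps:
5701*(-10 + 10) = 5701*0 = 0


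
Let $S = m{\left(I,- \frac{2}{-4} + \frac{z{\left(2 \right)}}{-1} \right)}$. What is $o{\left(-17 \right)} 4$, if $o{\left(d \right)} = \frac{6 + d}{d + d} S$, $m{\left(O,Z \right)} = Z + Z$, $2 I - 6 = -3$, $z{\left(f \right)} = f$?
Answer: $- \frac{66}{17} \approx -3.8824$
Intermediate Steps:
$I = \frac{3}{2}$ ($I = 3 + \frac{1}{2} \left(-3\right) = 3 - \frac{3}{2} = \frac{3}{2} \approx 1.5$)
$m{\left(O,Z \right)} = 2 Z$
$S = -3$ ($S = 2 \left(- \frac{2}{-4} + \frac{2}{-1}\right) = 2 \left(\left(-2\right) \left(- \frac{1}{4}\right) + 2 \left(-1\right)\right) = 2 \left(\frac{1}{2} - 2\right) = 2 \left(- \frac{3}{2}\right) = -3$)
$o{\left(d \right)} = - \frac{3 \left(6 + d\right)}{2 d}$ ($o{\left(d \right)} = \frac{6 + d}{d + d} \left(-3\right) = \frac{6 + d}{2 d} \left(-3\right) = - \frac{3 \left(6 + d\right)}{2 d}$)
$o{\left(-17 \right)} 4 = \left(- \frac{3}{2} - \frac{9}{-17}\right) 4 = \left(- \frac{3}{2} - - \frac{9}{17}\right) 4 = \left(- \frac{3}{2} + \frac{9}{17}\right) 4 = \left(- \frac{33}{34}\right) 4 = - \frac{66}{17}$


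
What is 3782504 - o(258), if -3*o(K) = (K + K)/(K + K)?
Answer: 11347513/3 ≈ 3.7825e+6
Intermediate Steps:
o(K) = -⅓ (o(K) = -(K + K)/(3*(K + K)) = -2*K/(3*(2*K)) = -2*K*1/(2*K)/3 = -⅓*1 = -⅓)
3782504 - o(258) = 3782504 - 1*(-⅓) = 3782504 + ⅓ = 11347513/3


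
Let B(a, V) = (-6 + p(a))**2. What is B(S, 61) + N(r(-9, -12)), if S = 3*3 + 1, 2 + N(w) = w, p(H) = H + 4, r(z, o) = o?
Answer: 50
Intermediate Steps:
p(H) = 4 + H
N(w) = -2 + w
S = 10 (S = 9 + 1 = 10)
B(a, V) = (-2 + a)**2 (B(a, V) = (-6 + (4 + a))**2 = (-2 + a)**2)
B(S, 61) + N(r(-9, -12)) = (-2 + 10)**2 + (-2 - 12) = 8**2 - 14 = 64 - 14 = 50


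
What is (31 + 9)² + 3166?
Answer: 4766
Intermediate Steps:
(31 + 9)² + 3166 = 40² + 3166 = 1600 + 3166 = 4766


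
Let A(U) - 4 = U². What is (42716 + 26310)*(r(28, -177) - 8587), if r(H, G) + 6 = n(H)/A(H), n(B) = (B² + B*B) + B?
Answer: -116821120972/197 ≈ -5.9300e+8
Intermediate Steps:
A(U) = 4 + U²
n(B) = B + 2*B² (n(B) = (B² + B²) + B = 2*B² + B = B + 2*B²)
r(H, G) = -6 + H*(1 + 2*H)/(4 + H²) (r(H, G) = -6 + (H*(1 + 2*H))/(4 + H²) = -6 + H*(1 + 2*H)/(4 + H²))
(42716 + 26310)*(r(28, -177) - 8587) = (42716 + 26310)*((-24 + 28 - 4*28²)/(4 + 28²) - 8587) = 69026*((-24 + 28 - 4*784)/(4 + 784) - 8587) = 69026*((-24 + 28 - 3136)/788 - 8587) = 69026*((1/788)*(-3132) - 8587) = 69026*(-783/197 - 8587) = 69026*(-1692422/197) = -116821120972/197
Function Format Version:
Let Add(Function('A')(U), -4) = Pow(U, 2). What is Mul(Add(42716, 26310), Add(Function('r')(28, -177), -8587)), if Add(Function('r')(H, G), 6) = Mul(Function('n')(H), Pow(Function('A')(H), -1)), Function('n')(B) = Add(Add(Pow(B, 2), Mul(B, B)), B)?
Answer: Rational(-116821120972, 197) ≈ -5.9300e+8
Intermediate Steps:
Function('A')(U) = Add(4, Pow(U, 2))
Function('n')(B) = Add(B, Mul(2, Pow(B, 2))) (Function('n')(B) = Add(Add(Pow(B, 2), Pow(B, 2)), B) = Add(Mul(2, Pow(B, 2)), B) = Add(B, Mul(2, Pow(B, 2))))
Function('r')(H, G) = Add(-6, Mul(H, Pow(Add(4, Pow(H, 2)), -1), Add(1, Mul(2, H)))) (Function('r')(H, G) = Add(-6, Mul(Mul(H, Add(1, Mul(2, H))), Pow(Add(4, Pow(H, 2)), -1))) = Add(-6, Mul(H, Pow(Add(4, Pow(H, 2)), -1), Add(1, Mul(2, H)))))
Mul(Add(42716, 26310), Add(Function('r')(28, -177), -8587)) = Mul(Add(42716, 26310), Add(Mul(Pow(Add(4, Pow(28, 2)), -1), Add(-24, 28, Mul(-4, Pow(28, 2)))), -8587)) = Mul(69026, Add(Mul(Pow(Add(4, 784), -1), Add(-24, 28, Mul(-4, 784))), -8587)) = Mul(69026, Add(Mul(Pow(788, -1), Add(-24, 28, -3136)), -8587)) = Mul(69026, Add(Mul(Rational(1, 788), -3132), -8587)) = Mul(69026, Add(Rational(-783, 197), -8587)) = Mul(69026, Rational(-1692422, 197)) = Rational(-116821120972, 197)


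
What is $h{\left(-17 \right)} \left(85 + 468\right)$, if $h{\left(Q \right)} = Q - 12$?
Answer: $-16037$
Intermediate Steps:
$h{\left(Q \right)} = -12 + Q$ ($h{\left(Q \right)} = Q - 12 = -12 + Q$)
$h{\left(-17 \right)} \left(85 + 468\right) = \left(-12 - 17\right) \left(85 + 468\right) = \left(-29\right) 553 = -16037$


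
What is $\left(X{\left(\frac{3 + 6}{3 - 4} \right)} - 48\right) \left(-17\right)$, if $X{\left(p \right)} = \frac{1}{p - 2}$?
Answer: $\frac{8993}{11} \approx 817.54$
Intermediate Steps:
$X{\left(p \right)} = \frac{1}{-2 + p}$
$\left(X{\left(\frac{3 + 6}{3 - 4} \right)} - 48\right) \left(-17\right) = \left(\frac{1}{-2 + \frac{3 + 6}{3 - 4}} - 48\right) \left(-17\right) = \left(\frac{1}{-2 + \frac{9}{-1}} - 48\right) \left(-17\right) = \left(\frac{1}{-2 + 9 \left(-1\right)} - 48\right) \left(-17\right) = \left(\frac{1}{-2 - 9} - 48\right) \left(-17\right) = \left(\frac{1}{-11} - 48\right) \left(-17\right) = \left(- \frac{1}{11} - 48\right) \left(-17\right) = \left(- \frac{529}{11}\right) \left(-17\right) = \frac{8993}{11}$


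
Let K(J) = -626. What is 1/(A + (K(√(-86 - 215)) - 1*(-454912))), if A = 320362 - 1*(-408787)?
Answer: 1/1183435 ≈ 8.4500e-7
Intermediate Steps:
A = 729149 (A = 320362 + 408787 = 729149)
1/(A + (K(√(-86 - 215)) - 1*(-454912))) = 1/(729149 + (-626 - 1*(-454912))) = 1/(729149 + (-626 + 454912)) = 1/(729149 + 454286) = 1/1183435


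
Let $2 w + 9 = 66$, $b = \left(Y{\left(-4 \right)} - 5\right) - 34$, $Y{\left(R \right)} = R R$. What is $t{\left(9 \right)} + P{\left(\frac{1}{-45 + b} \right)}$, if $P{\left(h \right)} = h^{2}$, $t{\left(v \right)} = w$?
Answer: $\frac{131785}{4624} \approx 28.5$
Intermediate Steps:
$Y{\left(R \right)} = R^{2}$
$b = -23$ ($b = \left(\left(-4\right)^{2} - 5\right) - 34 = \left(16 - 5\right) - 34 = 11 - 34 = -23$)
$w = \frac{57}{2}$ ($w = - \frac{9}{2} + \frac{1}{2} \cdot 66 = - \frac{9}{2} + 33 = \frac{57}{2} \approx 28.5$)
$t{\left(v \right)} = \frac{57}{2}$
$t{\left(9 \right)} + P{\left(\frac{1}{-45 + b} \right)} = \frac{57}{2} + \left(\frac{1}{-45 - 23}\right)^{2} = \frac{57}{2} + \left(\frac{1}{-68}\right)^{2} = \frac{57}{2} + \left(- \frac{1}{68}\right)^{2} = \frac{57}{2} + \frac{1}{4624} = \frac{131785}{4624}$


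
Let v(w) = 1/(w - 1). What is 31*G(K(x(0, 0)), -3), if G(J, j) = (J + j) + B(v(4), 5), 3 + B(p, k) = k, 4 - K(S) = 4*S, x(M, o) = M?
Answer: 93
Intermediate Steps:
v(w) = 1/(-1 + w)
K(S) = 4 - 4*S
B(p, k) = -3 + k
G(J, j) = 2 + J + j (G(J, j) = (J + j) + (-3 + 5) = (J + j) + 2 = 2 + J + j)
31*G(K(x(0, 0)), -3) = 31*(2 + (4 - 4*0) - 3) = 31*(2 + (4 + 0) - 3) = 31*(2 + 4 - 3) = 31*3 = 93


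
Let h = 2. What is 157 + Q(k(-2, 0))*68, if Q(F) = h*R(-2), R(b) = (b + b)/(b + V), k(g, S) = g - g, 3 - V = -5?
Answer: 199/3 ≈ 66.333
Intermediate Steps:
V = 8 (V = 3 - 1*(-5) = 3 + 5 = 8)
k(g, S) = 0
R(b) = 2*b/(8 + b) (R(b) = (b + b)/(b + 8) = (2*b)/(8 + b) = 2*b/(8 + b))
Q(F) = -4/3 (Q(F) = 2*(2*(-2)/(8 - 2)) = 2*(2*(-2)/6) = 2*(2*(-2)*(1/6)) = 2*(-2/3) = -4/3)
157 + Q(k(-2, 0))*68 = 157 - 4/3*68 = 157 - 272/3 = 199/3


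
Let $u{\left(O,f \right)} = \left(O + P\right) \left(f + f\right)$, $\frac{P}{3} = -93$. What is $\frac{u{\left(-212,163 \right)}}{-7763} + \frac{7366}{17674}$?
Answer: $\frac{1443094371}{68601631} \approx 21.036$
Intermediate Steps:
$P = -279$ ($P = 3 \left(-93\right) = -279$)
$u{\left(O,f \right)} = 2 f \left(-279 + O\right)$ ($u{\left(O,f \right)} = \left(O - 279\right) \left(f + f\right) = \left(-279 + O\right) 2 f = 2 f \left(-279 + O\right)$)
$\frac{u{\left(-212,163 \right)}}{-7763} + \frac{7366}{17674} = \frac{2 \cdot 163 \left(-279 - 212\right)}{-7763} + \frac{7366}{17674} = 2 \cdot 163 \left(-491\right) \left(- \frac{1}{7763}\right) + 7366 \cdot \frac{1}{17674} = \left(-160066\right) \left(- \frac{1}{7763}\right) + \frac{3683}{8837} = \frac{160066}{7763} + \frac{3683}{8837} = \frac{1443094371}{68601631}$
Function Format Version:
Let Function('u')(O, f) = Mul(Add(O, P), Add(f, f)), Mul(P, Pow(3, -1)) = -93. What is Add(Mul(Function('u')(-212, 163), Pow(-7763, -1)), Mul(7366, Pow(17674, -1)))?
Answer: Rational(1443094371, 68601631) ≈ 21.036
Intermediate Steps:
P = -279 (P = Mul(3, -93) = -279)
Function('u')(O, f) = Mul(2, f, Add(-279, O)) (Function('u')(O, f) = Mul(Add(O, -279), Add(f, f)) = Mul(Add(-279, O), Mul(2, f)) = Mul(2, f, Add(-279, O)))
Add(Mul(Function('u')(-212, 163), Pow(-7763, -1)), Mul(7366, Pow(17674, -1))) = Add(Mul(Mul(2, 163, Add(-279, -212)), Pow(-7763, -1)), Mul(7366, Pow(17674, -1))) = Add(Mul(Mul(2, 163, -491), Rational(-1, 7763)), Mul(7366, Rational(1, 17674))) = Add(Mul(-160066, Rational(-1, 7763)), Rational(3683, 8837)) = Add(Rational(160066, 7763), Rational(3683, 8837)) = Rational(1443094371, 68601631)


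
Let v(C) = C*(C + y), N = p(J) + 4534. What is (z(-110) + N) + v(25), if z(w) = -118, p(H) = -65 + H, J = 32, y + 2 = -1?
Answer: 4933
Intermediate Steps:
y = -3 (y = -2 - 1 = -3)
N = 4501 (N = (-65 + 32) + 4534 = -33 + 4534 = 4501)
v(C) = C*(-3 + C) (v(C) = C*(C - 3) = C*(-3 + C))
(z(-110) + N) + v(25) = (-118 + 4501) + 25*(-3 + 25) = 4383 + 25*22 = 4383 + 550 = 4933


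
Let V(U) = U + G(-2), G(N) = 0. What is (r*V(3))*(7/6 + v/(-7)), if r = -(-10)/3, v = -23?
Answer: 935/21 ≈ 44.524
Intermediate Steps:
V(U) = U (V(U) = U + 0 = U)
r = 10/3 (r = -(-10)/3 = -2*(-5/3) = 10/3 ≈ 3.3333)
(r*V(3))*(7/6 + v/(-7)) = ((10/3)*3)*(7/6 - 23/(-7)) = 10*(7*(⅙) - 23*(-⅐)) = 10*(7/6 + 23/7) = 10*(187/42) = 935/21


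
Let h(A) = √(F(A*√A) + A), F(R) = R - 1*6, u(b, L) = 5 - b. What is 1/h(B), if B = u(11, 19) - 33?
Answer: √3/(3*√(-15 - 13*I*√39)) ≈ 0.040644 + 0.048842*I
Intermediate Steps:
B = -39 (B = (5 - 1*11) - 33 = (5 - 11) - 33 = -6 - 33 = -39)
F(R) = -6 + R (F(R) = R - 6 = -6 + R)
h(A) = √(-6 + A + A^(3/2)) (h(A) = √((-6 + A*√A) + A) = √((-6 + A^(3/2)) + A) = √(-6 + A + A^(3/2)))
1/h(B) = 1/(√(-6 - 39 + (-39)^(3/2))) = 1/(√(-6 - 39 - 39*I*√39)) = 1/(√(-45 - 39*I*√39)) = (-45 - 39*I*√39)^(-½)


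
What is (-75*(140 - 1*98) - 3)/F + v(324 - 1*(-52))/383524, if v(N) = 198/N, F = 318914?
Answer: -113653823925/11497250255984 ≈ -0.0098853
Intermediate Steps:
(-75*(140 - 1*98) - 3)/F + v(324 - 1*(-52))/383524 = (-75*(140 - 1*98) - 3)/318914 + (198/(324 - 1*(-52)))/383524 = (-75*(140 - 98) - 3)*(1/318914) + (198/(324 + 52))*(1/383524) = (-75*42 - 3)*(1/318914) + (198/376)*(1/383524) = (-3150 - 3)*(1/318914) + (198*(1/376))*(1/383524) = -3153*1/318914 + (99/188)*(1/383524) = -3153/318914 + 99/72102512 = -113653823925/11497250255984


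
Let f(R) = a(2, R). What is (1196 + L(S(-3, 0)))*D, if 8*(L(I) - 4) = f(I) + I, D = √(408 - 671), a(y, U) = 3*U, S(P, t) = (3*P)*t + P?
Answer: 2397*I*√263/2 ≈ 19436.0*I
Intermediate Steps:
S(P, t) = P + 3*P*t (S(P, t) = 3*P*t + P = P + 3*P*t)
f(R) = 3*R
D = I*√263 (D = √(-263) = I*√263 ≈ 16.217*I)
L(I) = 4 + I/2 (L(I) = 4 + (3*I + I)/8 = 4 + (4*I)/8 = 4 + I/2)
(1196 + L(S(-3, 0)))*D = (1196 + (4 + (-3*(1 + 3*0))/2))*(I*√263) = (1196 + (4 + (-3*(1 + 0))/2))*(I*√263) = (1196 + (4 + (-3*1)/2))*(I*√263) = (1196 + (4 + (½)*(-3)))*(I*√263) = (1196 + (4 - 3/2))*(I*√263) = (1196 + 5/2)*(I*√263) = 2397*(I*√263)/2 = 2397*I*√263/2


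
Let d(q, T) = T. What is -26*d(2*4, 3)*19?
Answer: -1482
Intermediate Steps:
-26*d(2*4, 3)*19 = -26*3*19 = -78*19 = -1482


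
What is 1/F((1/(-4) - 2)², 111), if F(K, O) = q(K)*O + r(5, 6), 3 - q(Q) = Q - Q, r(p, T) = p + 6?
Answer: 1/344 ≈ 0.0029070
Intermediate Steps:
r(p, T) = 6 + p
q(Q) = 3 (q(Q) = 3 - (Q - Q) = 3 - 1*0 = 3 + 0 = 3)
F(K, O) = 11 + 3*O (F(K, O) = 3*O + (6 + 5) = 3*O + 11 = 11 + 3*O)
1/F((1/(-4) - 2)², 111) = 1/(11 + 3*111) = 1/(11 + 333) = 1/344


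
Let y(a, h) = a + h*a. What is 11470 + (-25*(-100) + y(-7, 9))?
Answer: 13900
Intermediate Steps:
y(a, h) = a + a*h
11470 + (-25*(-100) + y(-7, 9)) = 11470 + (-25*(-100) - 7*(1 + 9)) = 11470 + (2500 - 7*10) = 11470 + (2500 - 70) = 11470 + 2430 = 13900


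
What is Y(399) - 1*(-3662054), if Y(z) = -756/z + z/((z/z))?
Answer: 69586571/19 ≈ 3.6625e+6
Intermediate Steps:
Y(z) = z - 756/z (Y(z) = -756/z + z/1 = -756/z + z*1 = -756/z + z = z - 756/z)
Y(399) - 1*(-3662054) = (399 - 756/399) - 1*(-3662054) = (399 - 756*1/399) + 3662054 = (399 - 36/19) + 3662054 = 7545/19 + 3662054 = 69586571/19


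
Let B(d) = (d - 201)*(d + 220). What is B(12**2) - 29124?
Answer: -49872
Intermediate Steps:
B(d) = (-201 + d)*(220 + d)
B(12**2) - 29124 = (-44220 + (12**2)**2 + 19*12**2) - 29124 = (-44220 + 144**2 + 19*144) - 29124 = (-44220 + 20736 + 2736) - 29124 = -20748 - 29124 = -49872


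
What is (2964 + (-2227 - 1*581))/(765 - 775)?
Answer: -78/5 ≈ -15.600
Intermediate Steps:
(2964 + (-2227 - 1*581))/(765 - 775) = (2964 + (-2227 - 581))/(-10) = (2964 - 2808)*(-1/10) = 156*(-1/10) = -78/5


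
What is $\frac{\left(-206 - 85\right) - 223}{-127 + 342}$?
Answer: $- \frac{514}{215} \approx -2.3907$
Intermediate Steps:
$\frac{\left(-206 - 85\right) - 223}{-127 + 342} = \frac{-291 - 223}{215} = \left(-514\right) \frac{1}{215} = - \frac{514}{215}$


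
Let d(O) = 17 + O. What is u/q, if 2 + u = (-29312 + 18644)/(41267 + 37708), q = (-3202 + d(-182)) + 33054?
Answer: -56206/781510275 ≈ -7.1920e-5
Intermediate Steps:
q = 29687 (q = (-3202 + (17 - 182)) + 33054 = (-3202 - 165) + 33054 = -3367 + 33054 = 29687)
u = -56206/26325 (u = -2 + (-29312 + 18644)/(41267 + 37708) = -2 - 10668/78975 = -2 - 10668*1/78975 = -2 - 3556/26325 = -56206/26325 ≈ -2.1351)
u/q = -56206/26325/29687 = -56206/26325*1/29687 = -56206/781510275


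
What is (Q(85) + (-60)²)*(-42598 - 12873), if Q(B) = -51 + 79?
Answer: -201248788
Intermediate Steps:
Q(B) = 28
(Q(85) + (-60)²)*(-42598 - 12873) = (28 + (-60)²)*(-42598 - 12873) = (28 + 3600)*(-55471) = 3628*(-55471) = -201248788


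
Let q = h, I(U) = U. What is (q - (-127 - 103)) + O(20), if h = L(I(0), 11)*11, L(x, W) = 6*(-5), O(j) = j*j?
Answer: 300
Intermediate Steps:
O(j) = j²
L(x, W) = -30
h = -330 (h = -30*11 = -330)
q = -330
(q - (-127 - 103)) + O(20) = (-330 - (-127 - 103)) + 20² = (-330 - 1*(-230)) + 400 = (-330 + 230) + 400 = -100 + 400 = 300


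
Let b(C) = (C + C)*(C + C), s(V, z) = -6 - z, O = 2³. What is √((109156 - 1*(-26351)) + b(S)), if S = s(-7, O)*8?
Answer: √185683 ≈ 430.91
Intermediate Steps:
O = 8
S = -112 (S = (-6 - 1*8)*8 = (-6 - 8)*8 = -14*8 = -112)
b(C) = 4*C² (b(C) = (2*C)*(2*C) = 4*C²)
√((109156 - 1*(-26351)) + b(S)) = √((109156 - 1*(-26351)) + 4*(-112)²) = √((109156 + 26351) + 4*12544) = √(135507 + 50176) = √185683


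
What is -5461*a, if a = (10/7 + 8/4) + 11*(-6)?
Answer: 2391918/7 ≈ 3.4170e+5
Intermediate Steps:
a = -438/7 (a = (10*(1/7) + 8*(1/4)) - 66 = (10/7 + 2) - 66 = 24/7 - 66 = -438/7 ≈ -62.571)
-5461*a = -5461*(-438/7) = 2391918/7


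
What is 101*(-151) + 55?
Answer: -15196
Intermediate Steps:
101*(-151) + 55 = -15251 + 55 = -15196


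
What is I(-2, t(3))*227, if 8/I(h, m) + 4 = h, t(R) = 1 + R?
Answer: -908/3 ≈ -302.67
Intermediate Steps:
I(h, m) = 8/(-4 + h)
I(-2, t(3))*227 = (8/(-4 - 2))*227 = (8/(-6))*227 = (8*(-⅙))*227 = -4/3*227 = -908/3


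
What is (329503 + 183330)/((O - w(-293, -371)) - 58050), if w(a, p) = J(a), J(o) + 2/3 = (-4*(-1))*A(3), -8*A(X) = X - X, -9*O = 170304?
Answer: -512833/76972 ≈ -6.6626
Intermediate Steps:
O = -56768/3 (O = -1/9*170304 = -56768/3 ≈ -18923.)
A(X) = 0 (A(X) = -(X - X)/8 = -1/8*0 = 0)
J(o) = -2/3 (J(o) = -2/3 - 4*(-1)*0 = -2/3 + 4*0 = -2/3 + 0 = -2/3)
w(a, p) = -2/3
(329503 + 183330)/((O - w(-293, -371)) - 58050) = (329503 + 183330)/((-56768/3 - 1*(-2/3)) - 58050) = 512833/((-56768/3 + 2/3) - 58050) = 512833/(-18922 - 58050) = 512833/(-76972) = 512833*(-1/76972) = -512833/76972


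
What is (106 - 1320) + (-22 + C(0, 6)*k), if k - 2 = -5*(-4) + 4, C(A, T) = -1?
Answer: -1262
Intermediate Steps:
k = 26 (k = 2 + (-5*(-4) + 4) = 2 + (20 + 4) = 2 + 24 = 26)
(106 - 1320) + (-22 + C(0, 6)*k) = (106 - 1320) + (-22 - 1*26) = -1214 + (-22 - 26) = -1214 - 48 = -1262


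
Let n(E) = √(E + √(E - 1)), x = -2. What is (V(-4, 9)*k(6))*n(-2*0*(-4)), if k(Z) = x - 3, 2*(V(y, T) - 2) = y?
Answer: 0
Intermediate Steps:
V(y, T) = 2 + y/2
k(Z) = -5 (k(Z) = -2 - 3 = -5)
n(E) = √(E + √(-1 + E))
(V(-4, 9)*k(6))*n(-2*0*(-4)) = ((2 + (½)*(-4))*(-5))*√(-2*0*(-4) + √(-1 - 2*0*(-4))) = ((2 - 2)*(-5))*√(0*(-4) + √(-1 + 0*(-4))) = (0*(-5))*√(0 + √(-1 + 0)) = 0*√(0 + √(-1)) = 0*√(0 + I) = 0*√I = 0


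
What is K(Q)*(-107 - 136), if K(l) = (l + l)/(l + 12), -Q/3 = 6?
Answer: -1458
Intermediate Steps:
Q = -18 (Q = -3*6 = -18)
K(l) = 2*l/(12 + l) (K(l) = (2*l)/(12 + l) = 2*l/(12 + l))
K(Q)*(-107 - 136) = (2*(-18)/(12 - 18))*(-107 - 136) = (2*(-18)/(-6))*(-243) = (2*(-18)*(-⅙))*(-243) = 6*(-243) = -1458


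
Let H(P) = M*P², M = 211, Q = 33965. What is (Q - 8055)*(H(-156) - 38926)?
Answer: 132036582700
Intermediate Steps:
H(P) = 211*P²
(Q - 8055)*(H(-156) - 38926) = (33965 - 8055)*(211*(-156)² - 38926) = 25910*(211*24336 - 38926) = 25910*(5134896 - 38926) = 25910*5095970 = 132036582700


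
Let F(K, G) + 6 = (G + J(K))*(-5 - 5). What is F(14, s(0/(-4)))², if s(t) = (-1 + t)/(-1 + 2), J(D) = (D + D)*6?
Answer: 2808976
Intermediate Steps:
J(D) = 12*D (J(D) = (2*D)*6 = 12*D)
s(t) = -1 + t (s(t) = (-1 + t)/1 = (-1 + t)*1 = -1 + t)
F(K, G) = -6 - 120*K - 10*G (F(K, G) = -6 + (G + 12*K)*(-5 - 5) = -6 + (G + 12*K)*(-10) = -6 + (-120*K - 10*G) = -6 - 120*K - 10*G)
F(14, s(0/(-4)))² = (-6 - 120*14 - 10*(-1 + 0/(-4)))² = (-6 - 1680 - 10*(-1 + 0*(-¼)))² = (-6 - 1680 - 10*(-1 + 0))² = (-6 - 1680 - 10*(-1))² = (-6 - 1680 + 10)² = (-1676)² = 2808976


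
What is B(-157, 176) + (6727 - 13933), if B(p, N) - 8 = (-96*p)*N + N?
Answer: 2645650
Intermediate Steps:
B(p, N) = 8 + N - 96*N*p (B(p, N) = 8 + ((-96*p)*N + N) = 8 + (-96*N*p + N) = 8 + (N - 96*N*p) = 8 + N - 96*N*p)
B(-157, 176) + (6727 - 13933) = (8 + 176 - 96*176*(-157)) + (6727 - 13933) = (8 + 176 + 2652672) - 7206 = 2652856 - 7206 = 2645650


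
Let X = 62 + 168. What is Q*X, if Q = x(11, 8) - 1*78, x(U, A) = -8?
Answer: -19780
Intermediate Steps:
X = 230
Q = -86 (Q = -8 - 1*78 = -8 - 78 = -86)
Q*X = -86*230 = -19780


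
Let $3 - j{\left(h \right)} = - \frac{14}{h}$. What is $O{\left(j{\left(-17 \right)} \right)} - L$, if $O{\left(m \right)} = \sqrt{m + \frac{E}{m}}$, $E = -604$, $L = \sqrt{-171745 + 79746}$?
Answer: $i \left(- \sqrt{91999} + \frac{3 \sqrt{12103847}}{629}\right) \approx - 286.72 i$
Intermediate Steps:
$L = i \sqrt{91999}$ ($L = \sqrt{-91999} = i \sqrt{91999} \approx 303.31 i$)
$j{\left(h \right)} = 3 + \frac{14}{h}$ ($j{\left(h \right)} = 3 - - \frac{14}{h} = 3 + \frac{14}{h}$)
$O{\left(m \right)} = \sqrt{m - \frac{604}{m}}$
$O{\left(j{\left(-17 \right)} \right)} - L = \sqrt{\left(3 + \frac{14}{-17}\right) - \frac{604}{3 + \frac{14}{-17}}} - i \sqrt{91999} = \sqrt{\left(3 + 14 \left(- \frac{1}{17}\right)\right) - \frac{604}{3 + 14 \left(- \frac{1}{17}\right)}} - i \sqrt{91999} = \sqrt{\left(3 - \frac{14}{17}\right) - \frac{604}{3 - \frac{14}{17}}} - i \sqrt{91999} = \sqrt{\frac{37}{17} - \frac{604}{\frac{37}{17}}} - i \sqrt{91999} = \sqrt{\frac{37}{17} - \frac{10268}{37}} - i \sqrt{91999} = \sqrt{- \frac{173187}{629}} - i \sqrt{91999} = \frac{3 i \sqrt{12103847}}{629} - i \sqrt{91999} = - i \sqrt{91999} + \frac{3 i \sqrt{12103847}}{629}$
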